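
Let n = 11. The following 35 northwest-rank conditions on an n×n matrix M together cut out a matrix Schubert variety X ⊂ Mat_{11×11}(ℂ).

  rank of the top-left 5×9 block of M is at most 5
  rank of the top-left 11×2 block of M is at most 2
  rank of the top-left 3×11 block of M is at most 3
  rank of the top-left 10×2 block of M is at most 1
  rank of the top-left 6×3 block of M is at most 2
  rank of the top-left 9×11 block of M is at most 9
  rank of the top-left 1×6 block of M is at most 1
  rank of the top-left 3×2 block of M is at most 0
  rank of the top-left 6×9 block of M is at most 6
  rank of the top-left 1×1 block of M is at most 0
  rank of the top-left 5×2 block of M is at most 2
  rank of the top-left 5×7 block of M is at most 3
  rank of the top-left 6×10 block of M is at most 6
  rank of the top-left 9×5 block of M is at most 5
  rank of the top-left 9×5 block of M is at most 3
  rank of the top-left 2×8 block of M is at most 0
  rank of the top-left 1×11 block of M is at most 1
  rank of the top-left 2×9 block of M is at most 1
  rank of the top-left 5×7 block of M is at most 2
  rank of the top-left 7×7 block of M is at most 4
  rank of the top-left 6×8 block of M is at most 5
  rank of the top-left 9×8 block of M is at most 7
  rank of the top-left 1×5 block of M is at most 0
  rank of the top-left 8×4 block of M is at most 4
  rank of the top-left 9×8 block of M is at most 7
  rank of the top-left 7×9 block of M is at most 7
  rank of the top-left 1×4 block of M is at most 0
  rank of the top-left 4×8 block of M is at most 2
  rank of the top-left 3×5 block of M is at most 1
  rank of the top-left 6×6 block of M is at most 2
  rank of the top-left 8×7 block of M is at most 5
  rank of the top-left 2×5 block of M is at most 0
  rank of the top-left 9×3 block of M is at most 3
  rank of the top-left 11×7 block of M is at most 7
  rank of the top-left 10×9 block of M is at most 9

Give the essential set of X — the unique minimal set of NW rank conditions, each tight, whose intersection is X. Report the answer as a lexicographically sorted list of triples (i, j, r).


Recovering R(i,j) via the rank-extension bound from the 35 conditions:

  i=1: 0 | 0 | 0 | 0 | 0 | 0 | 0 | 0 | 1 | 1 | 1
  i=2: 0 | 0 | 0 | 0 | 0 | 0 | 0 | 0 | 1 | 2 | 2
  i=3: 0 | 0 | 1 | 1 | 1 | 1 | 1 | 1 | 2 | 3 | 3
  i=4: 1 | 1 | 2 | 2 | 2 | 2 | 2 | 2 | 3 | 4 | 4
  i=5: 1 | 1 | 2 | 2 | 2 | 2 | 2 | 3 | 4 | 5 | 5
  i=6: 1 | 1 | 2 | 2 | 2 | 2 | 3 | 4 | 5 | 6 | 6
  i=7: 1 | 1 | 2 | 3 | 3 | 3 | 4 | 5 | 6 | 7 | 7
  i=8: 1 | 1 | 2 | 3 | 3 | 4 | 5 | 6 | 7 | 8 | 8
  i=9: 1 | 1 | 2 | 3 | 3 | 4 | 5 | 6 | 7 | 8 | 9
  i=10: 1 | 1 | 2 | 3 | 4 | 5 | 6 | 7 | 8 | 9 | 10
  i=11: 1 | 2 | 3 | 4 | 5 | 6 | 7 | 8 | 9 | 10 | 11

the unique w with this rank table is (9, 10, 3, 1, 8, 7, 4, 6, 11, 5, 2).

6 SE-corners of the 33-cell Rothe diagram give Ess(w):

[(2, 8, 0), (3, 2, 0), (5, 7, 2), (6, 6, 2), (9, 5, 3), (10, 2, 1)]


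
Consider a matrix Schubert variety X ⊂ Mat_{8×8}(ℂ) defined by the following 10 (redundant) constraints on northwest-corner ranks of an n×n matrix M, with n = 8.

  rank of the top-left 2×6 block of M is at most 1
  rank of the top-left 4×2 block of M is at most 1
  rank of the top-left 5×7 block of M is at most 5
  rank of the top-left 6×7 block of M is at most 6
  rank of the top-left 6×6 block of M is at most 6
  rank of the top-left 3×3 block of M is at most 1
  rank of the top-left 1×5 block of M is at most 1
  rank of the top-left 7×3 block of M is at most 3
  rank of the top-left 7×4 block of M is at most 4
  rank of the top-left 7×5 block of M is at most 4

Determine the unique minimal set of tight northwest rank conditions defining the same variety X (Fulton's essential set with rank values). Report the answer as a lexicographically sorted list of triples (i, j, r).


Computing R[i][j] = min implied NW-rank bound (n=8, 10 conditions):

  1 | 1 | 1 | 1 | 1 | 1 | 1 | 1
  1 | 1 | 1 | 1 | 1 | 1 | 2 | 2
  1 | 1 | 1 | 2 | 2 | 2 | 3 | 3
  1 | 1 | 2 | 3 | 3 | 3 | 4 | 4
  1 | 2 | 3 | 4 | 4 | 4 | 5 | 5
  1 | 2 | 3 | 4 | 4 | 5 | 6 | 6
  1 | 2 | 3 | 4 | 4 | 5 | 6 | 7
  1 | 2 | 3 | 4 | 5 | 6 | 7 | 8

second differences of R give the permutation w = (1, 7, 4, 3, 2, 6, 8, 5).

ℓ(w)=10; the 4 essential cells (i,j,r):

[(2, 6, 1), (3, 3, 1), (4, 2, 1), (7, 5, 4)]


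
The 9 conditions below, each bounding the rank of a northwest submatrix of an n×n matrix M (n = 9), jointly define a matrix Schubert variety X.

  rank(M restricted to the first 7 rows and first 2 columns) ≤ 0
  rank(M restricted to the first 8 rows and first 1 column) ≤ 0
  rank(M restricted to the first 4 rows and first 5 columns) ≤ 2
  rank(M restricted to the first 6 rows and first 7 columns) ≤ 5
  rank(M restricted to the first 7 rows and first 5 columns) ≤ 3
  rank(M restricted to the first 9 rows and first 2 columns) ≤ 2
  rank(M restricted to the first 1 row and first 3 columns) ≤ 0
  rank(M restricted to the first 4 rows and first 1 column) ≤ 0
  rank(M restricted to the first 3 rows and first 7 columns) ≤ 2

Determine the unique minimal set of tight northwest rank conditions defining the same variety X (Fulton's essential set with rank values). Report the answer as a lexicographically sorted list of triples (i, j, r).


Recovering R(i,j) via the rank-extension bound from the 9 conditions:

  i=1: 0 | 0 | 0 | 1 | 1 | 1 | 1 | 1 | 1
  i=2: 0 | 0 | 1 | 2 | 2 | 2 | 2 | 2 | 2
  i=3: 0 | 0 | 1 | 2 | 2 | 2 | 2 | 3 | 3
  i=4: 0 | 0 | 1 | 2 | 2 | 3 | 3 | 4 | 4
  i=5: 0 | 0 | 1 | 2 | 3 | 4 | 4 | 5 | 5
  i=6: 0 | 0 | 1 | 2 | 3 | 4 | 5 | 6 | 6
  i=7: 0 | 0 | 1 | 2 | 3 | 4 | 5 | 6 | 7
  i=8: 0 | 1 | 2 | 3 | 4 | 5 | 6 | 7 | 8
  i=9: 1 | 2 | 3 | 4 | 5 | 6 | 7 | 8 | 9

giving w = (4, 3, 8, 6, 5, 7, 9, 2, 1) via Δ²R.

ℓ(w)=20; the 5 essential cells (i,j,r):

[(1, 3, 0), (3, 7, 2), (4, 5, 2), (7, 2, 0), (8, 1, 0)]


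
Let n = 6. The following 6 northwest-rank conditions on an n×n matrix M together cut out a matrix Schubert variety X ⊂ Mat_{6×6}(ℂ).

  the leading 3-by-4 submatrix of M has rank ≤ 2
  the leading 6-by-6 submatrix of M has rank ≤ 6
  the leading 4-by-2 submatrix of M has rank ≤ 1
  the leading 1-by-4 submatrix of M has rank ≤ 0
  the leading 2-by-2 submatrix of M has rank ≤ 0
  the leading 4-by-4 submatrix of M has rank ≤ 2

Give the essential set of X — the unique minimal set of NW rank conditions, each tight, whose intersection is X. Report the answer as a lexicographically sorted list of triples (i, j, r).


Recovering R(i,j) via the rank-extension bound from the 6 conditions:

  row 1: 0  0  0  0  1  1
  row 2: 0  0  1  1  2  2
  row 3: 1  1  2  2  3  3
  row 4: 1  1  2  2  3  4
  row 5: 1  2  3  3  4  5
  row 6: 1  2  3  4  5  6

hence w(1..6) = (5, 3, 1, 6, 2, 4).

|D(w)|=8, |Ess(w)|=4:

[(1, 4, 0), (2, 2, 0), (4, 2, 1), (4, 4, 2)]


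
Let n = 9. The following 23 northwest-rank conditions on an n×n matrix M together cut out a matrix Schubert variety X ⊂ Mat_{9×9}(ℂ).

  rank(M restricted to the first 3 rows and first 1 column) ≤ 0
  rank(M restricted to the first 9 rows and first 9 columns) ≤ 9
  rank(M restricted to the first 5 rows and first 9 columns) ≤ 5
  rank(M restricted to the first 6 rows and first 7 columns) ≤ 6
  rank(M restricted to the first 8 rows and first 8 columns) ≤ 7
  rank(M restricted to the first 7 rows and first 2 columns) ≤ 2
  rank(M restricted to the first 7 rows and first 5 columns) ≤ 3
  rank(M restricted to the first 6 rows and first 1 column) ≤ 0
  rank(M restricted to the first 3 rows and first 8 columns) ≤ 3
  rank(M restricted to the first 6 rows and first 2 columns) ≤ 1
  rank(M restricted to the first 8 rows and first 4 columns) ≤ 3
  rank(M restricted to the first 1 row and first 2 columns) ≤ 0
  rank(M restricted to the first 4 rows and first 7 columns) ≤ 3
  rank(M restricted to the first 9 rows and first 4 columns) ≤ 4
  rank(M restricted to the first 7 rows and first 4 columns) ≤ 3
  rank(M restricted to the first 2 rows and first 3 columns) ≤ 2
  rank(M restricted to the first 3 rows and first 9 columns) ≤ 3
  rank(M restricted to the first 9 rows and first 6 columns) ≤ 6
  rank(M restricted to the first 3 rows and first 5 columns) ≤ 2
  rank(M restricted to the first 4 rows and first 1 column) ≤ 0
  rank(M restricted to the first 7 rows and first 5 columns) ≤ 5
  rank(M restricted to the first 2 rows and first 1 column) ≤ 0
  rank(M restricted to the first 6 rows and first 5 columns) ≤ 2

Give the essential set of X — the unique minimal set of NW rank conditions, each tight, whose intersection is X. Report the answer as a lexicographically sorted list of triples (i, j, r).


Reconstructing r_w from the 23 given conditions:

  R[1]: 0 0 1 1 1 1 1 1 1
  R[2]: 0 1 2 2 2 2 2 2 2
  R[3]: 0 1 2 2 2 3 3 3 3
  R[4]: 0 1 2 2 2 3 3 4 4
  R[5]: 0 1 2 2 2 3 4 5 5
  R[6]: 0 1 2 2 2 3 4 5 6
  R[7]: 1 2 3 3 3 4 5 6 7
  R[8]: 1 2 3 3 4 5 6 7 8
  R[9]: 1 2 3 4 5 6 7 8 9

giving w = (3, 2, 6, 8, 7, 9, 1, 5, 4) via Δ²R.

Fulton essential set (5 of the 17 Rothe cells):

[(1, 2, 0), (4, 7, 3), (6, 1, 0), (6, 5, 2), (8, 4, 3)]


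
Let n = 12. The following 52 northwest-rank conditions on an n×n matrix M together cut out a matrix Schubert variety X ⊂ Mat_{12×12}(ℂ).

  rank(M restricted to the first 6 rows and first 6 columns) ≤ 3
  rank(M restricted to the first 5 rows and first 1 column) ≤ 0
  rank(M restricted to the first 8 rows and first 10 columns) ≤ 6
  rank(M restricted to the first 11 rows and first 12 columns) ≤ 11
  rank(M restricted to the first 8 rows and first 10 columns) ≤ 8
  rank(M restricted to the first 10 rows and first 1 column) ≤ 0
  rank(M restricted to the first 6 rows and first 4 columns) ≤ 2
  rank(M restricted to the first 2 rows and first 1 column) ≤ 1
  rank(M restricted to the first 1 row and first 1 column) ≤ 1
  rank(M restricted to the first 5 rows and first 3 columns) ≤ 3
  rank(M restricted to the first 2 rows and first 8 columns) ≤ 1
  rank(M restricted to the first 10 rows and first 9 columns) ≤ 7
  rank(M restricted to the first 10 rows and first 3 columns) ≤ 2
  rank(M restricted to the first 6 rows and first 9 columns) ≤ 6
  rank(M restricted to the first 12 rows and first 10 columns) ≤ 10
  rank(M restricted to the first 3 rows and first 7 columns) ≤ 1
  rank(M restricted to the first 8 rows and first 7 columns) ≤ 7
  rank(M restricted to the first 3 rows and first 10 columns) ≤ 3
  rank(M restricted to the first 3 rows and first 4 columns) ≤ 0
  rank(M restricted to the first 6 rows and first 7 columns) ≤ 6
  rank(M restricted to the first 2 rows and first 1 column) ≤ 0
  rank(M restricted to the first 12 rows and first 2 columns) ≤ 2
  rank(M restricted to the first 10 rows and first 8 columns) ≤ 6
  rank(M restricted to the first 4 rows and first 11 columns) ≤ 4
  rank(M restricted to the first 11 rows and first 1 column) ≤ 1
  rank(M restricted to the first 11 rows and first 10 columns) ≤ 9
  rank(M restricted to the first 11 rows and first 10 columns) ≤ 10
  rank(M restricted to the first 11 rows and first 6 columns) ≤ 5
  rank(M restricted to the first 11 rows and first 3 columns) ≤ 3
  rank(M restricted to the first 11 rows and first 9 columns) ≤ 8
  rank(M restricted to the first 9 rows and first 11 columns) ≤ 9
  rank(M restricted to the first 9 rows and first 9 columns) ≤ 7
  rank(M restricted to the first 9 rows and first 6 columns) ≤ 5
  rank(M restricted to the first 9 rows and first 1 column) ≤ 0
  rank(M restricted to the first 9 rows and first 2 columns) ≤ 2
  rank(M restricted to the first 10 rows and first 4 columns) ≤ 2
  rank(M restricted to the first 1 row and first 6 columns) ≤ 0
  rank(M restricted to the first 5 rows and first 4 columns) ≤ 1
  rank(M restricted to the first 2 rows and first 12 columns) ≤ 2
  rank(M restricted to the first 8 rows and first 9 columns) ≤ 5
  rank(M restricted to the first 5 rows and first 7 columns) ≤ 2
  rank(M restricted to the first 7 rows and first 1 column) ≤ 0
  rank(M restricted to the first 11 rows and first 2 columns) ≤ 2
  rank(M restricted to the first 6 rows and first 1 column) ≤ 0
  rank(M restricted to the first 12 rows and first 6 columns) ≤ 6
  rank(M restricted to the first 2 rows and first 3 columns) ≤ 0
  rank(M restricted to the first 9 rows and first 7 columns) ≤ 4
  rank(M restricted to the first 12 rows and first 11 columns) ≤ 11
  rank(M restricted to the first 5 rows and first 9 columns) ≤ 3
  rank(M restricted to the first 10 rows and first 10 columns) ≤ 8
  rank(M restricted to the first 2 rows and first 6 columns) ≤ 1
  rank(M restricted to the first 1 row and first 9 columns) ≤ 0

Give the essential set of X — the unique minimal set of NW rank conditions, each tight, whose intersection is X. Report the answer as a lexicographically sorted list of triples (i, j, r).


Reconstructing r_w from the 52 given conditions:

  R[1]: 0 0 0 0 0 0 0 0 0 1 1 1
  R[2]: 0 0 0 0 1 1 1 1 1 2 2 2
  R[3]: 0 0 0 0 1 1 1 2 2 3 3 3
  R[4]: 0 1 1 1 2 2 2 3 3 4 4 4
  R[5]: 0 1 1 1 2 2 2 3 3 4 5 5
  R[6]: 0 1 2 2 3 3 3 4 4 5 6 6
  R[7]: 0 1 2 2 3 4 4 5 5 6 7 7
  R[8]: 0 1 2 2 3 4 4 5 5 6 7 8
  R[9]: 0 1 2 2 3 4 4 5 6 7 8 9
  R[10]: 0 1 2 2 3 4 5 6 7 8 9 10
  R[11]: 1 2 3 3 4 5 6 7 8 9 10 11
  R[12]: 1 2 3 4 5 6 7 8 9 10 11 12

hence w(1..12) = (10, 5, 8, 2, 11, 3, 6, 12, 9, 7, 1, 4).

ℓ(w)=38; the 10 essential cells (i,j,r):

[(1, 9, 0), (3, 4, 0), (3, 7, 1), (5, 4, 1), (5, 7, 2), (5, 9, 3), (8, 9, 5), (9, 7, 4), (10, 1, 0), (10, 4, 2)]


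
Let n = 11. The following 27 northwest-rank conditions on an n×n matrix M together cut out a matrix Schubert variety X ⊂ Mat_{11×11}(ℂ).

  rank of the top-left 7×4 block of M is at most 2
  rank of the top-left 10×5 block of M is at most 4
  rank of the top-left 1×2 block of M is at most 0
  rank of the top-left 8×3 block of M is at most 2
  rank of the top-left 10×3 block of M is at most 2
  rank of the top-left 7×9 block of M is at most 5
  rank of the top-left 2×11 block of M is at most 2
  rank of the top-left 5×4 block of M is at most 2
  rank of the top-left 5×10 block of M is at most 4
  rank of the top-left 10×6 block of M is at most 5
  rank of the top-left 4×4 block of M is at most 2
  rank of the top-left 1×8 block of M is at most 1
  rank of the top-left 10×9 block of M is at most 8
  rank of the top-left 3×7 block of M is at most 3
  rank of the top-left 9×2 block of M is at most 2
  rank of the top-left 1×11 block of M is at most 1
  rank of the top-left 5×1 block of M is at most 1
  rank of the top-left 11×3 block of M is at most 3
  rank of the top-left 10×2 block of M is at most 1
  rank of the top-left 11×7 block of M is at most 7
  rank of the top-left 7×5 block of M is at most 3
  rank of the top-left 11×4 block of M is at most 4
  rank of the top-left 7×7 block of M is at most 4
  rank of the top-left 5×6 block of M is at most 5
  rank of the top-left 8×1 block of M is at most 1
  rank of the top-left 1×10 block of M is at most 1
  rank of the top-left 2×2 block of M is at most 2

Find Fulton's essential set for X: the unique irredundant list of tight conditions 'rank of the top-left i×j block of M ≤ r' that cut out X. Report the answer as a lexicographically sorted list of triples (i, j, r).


Rank table r_w(11×11) implied by the 27 constraints:

  i=1: 0  0  1  1  1  1  1  1  1  1  1
  i=2: 1  1  2  2  2  2  2  2  2  2  2
  i=3: 1  1  2  2  3  3  3  3  3  3  3
  i=4: 1  1  2  2  3  4  4  4  4  4  4
  i=5: 1  1  2  2  3  4  4  4  4  4  5
  i=6: 1  1  2  2  3  4  4  5  5  5  6
  i=7: 1  1  2  2  3  4  4  5  5  6  7
  i=8: 1  1  2  3  4  5  5  6  6  7  8
  i=9: 1  1  2  3  4  5  6  7  7  8  9
  i=10: 1  1  2  3  4  5  6  7  8  9  10
  i=11: 1  2  3  4  5  6  7  8  9  10  11

second differences of R give the permutation w = (3, 1, 5, 6, 11, 8, 10, 4, 7, 9, 2).

ℓ(w)=22; the 6 essential cells (i,j,r):

[(1, 2, 0), (5, 10, 4), (7, 4, 2), (7, 7, 4), (7, 9, 5), (10, 2, 1)]


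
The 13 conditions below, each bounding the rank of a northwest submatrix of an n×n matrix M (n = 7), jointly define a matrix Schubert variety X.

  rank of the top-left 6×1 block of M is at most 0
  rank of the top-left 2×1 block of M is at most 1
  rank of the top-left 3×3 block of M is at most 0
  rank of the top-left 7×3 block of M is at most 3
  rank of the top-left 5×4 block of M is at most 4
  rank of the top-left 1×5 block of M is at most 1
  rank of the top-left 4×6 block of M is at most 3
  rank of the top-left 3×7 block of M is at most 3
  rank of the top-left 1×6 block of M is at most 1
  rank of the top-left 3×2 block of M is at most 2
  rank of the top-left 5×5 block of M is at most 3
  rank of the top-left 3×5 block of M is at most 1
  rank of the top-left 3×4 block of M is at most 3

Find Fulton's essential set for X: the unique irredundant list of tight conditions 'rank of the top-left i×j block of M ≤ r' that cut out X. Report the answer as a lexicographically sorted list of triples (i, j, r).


Reconstructing r_w from the 13 given conditions:

  i=1: 0 0 0 1 1 1 1
  i=2: 0 0 0 1 1 2 2
  i=3: 0 0 0 1 1 2 3
  i=4: 0 1 1 2 2 3 4
  i=5: 0 1 2 3 3 4 5
  i=6: 0 1 2 3 4 5 6
  i=7: 1 2 3 4 5 6 7

the unique w with this rank table is (4, 6, 7, 2, 3, 5, 1).

D(w) has 14 cells with 3 SE-corners; essential set:

[(3, 3, 0), (3, 5, 1), (6, 1, 0)]


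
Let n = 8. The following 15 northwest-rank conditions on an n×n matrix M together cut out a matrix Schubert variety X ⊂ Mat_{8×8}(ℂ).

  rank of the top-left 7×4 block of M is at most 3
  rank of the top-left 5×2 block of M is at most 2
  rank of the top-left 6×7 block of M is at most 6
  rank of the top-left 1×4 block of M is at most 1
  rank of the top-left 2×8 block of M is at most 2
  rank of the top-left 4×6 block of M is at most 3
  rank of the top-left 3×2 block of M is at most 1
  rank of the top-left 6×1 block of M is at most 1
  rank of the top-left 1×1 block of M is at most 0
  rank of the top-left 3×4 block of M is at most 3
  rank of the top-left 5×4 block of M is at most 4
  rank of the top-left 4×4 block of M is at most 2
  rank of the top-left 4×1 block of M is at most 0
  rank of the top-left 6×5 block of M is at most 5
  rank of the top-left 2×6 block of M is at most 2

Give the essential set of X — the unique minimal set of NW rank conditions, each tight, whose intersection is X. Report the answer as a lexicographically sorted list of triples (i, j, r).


The tightest implied rank at each (i,j), from the 15 conditions:

  0 | 1 | 1 | 1 | 1 | 1 | 1 | 1
  0 | 1 | 2 | 2 | 2 | 2 | 2 | 2
  0 | 1 | 2 | 2 | 3 | 3 | 3 | 3
  0 | 1 | 2 | 2 | 3 | 3 | 4 | 4
  1 | 2 | 3 | 3 | 4 | 4 | 5 | 5
  1 | 2 | 3 | 3 | 4 | 5 | 6 | 6
  1 | 2 | 3 | 3 | 4 | 5 | 6 | 7
  1 | 2 | 3 | 4 | 5 | 6 | 7 | 8

second differences of R give the permutation w = (2, 3, 5, 7, 1, 6, 8, 4).

ℓ(w)=9; the 4 essential cells (i,j,r):

[(4, 1, 0), (4, 4, 2), (4, 6, 3), (7, 4, 3)]


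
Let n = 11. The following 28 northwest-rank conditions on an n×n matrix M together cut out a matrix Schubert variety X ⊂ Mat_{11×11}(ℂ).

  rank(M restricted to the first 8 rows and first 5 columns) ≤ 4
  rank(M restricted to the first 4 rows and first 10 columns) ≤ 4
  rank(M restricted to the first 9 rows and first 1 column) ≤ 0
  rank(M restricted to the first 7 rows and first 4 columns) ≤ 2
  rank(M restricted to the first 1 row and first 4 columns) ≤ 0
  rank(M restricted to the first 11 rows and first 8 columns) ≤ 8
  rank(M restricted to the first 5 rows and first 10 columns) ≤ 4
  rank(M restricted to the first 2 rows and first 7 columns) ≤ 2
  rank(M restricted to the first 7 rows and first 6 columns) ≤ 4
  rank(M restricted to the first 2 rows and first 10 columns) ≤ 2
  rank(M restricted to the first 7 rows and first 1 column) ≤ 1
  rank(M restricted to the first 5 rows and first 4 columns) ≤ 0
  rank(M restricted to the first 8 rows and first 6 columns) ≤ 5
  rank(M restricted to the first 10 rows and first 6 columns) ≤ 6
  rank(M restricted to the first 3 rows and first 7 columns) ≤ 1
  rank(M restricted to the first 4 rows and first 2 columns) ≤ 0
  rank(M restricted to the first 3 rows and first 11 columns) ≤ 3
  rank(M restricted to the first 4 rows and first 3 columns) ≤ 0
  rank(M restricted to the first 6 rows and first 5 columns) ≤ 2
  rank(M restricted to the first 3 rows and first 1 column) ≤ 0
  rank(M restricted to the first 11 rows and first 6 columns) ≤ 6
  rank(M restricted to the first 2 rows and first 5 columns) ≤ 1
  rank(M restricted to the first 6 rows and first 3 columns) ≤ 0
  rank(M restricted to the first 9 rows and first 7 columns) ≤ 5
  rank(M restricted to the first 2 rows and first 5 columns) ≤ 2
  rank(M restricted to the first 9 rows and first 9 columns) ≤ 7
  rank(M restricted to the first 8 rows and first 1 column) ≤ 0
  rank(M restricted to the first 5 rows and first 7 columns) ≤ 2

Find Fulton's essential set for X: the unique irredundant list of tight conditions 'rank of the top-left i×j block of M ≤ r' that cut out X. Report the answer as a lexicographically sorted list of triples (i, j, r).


Rank table r_w(11×11) implied by the 28 constraints:

  row 1: 0 | 0 | 0 | 0 | 1 | 1 | 1 | 1 | 1 | 1 | 1
  row 2: 0 | 0 | 0 | 0 | 1 | 1 | 1 | 2 | 2 | 2 | 2
  row 3: 0 | 0 | 0 | 0 | 1 | 1 | 1 | 2 | 3 | 3 | 3
  row 4: 0 | 0 | 0 | 0 | 1 | 2 | 2 | 3 | 4 | 4 | 4
  row 5: 0 | 0 | 0 | 0 | 1 | 2 | 2 | 3 | 4 | 4 | 5
  row 6: 0 | 0 | 0 | 1 | 2 | 3 | 3 | 4 | 5 | 5 | 6
  row 7: 0 | 1 | 1 | 2 | 3 | 4 | 4 | 5 | 6 | 6 | 7
  row 8: 0 | 1 | 2 | 3 | 4 | 5 | 5 | 6 | 7 | 7 | 8
  row 9: 0 | 1 | 2 | 3 | 4 | 5 | 5 | 6 | 7 | 8 | 9
  row 10: 1 | 2 | 3 | 4 | 5 | 6 | 6 | 7 | 8 | 9 | 10
  row 11: 1 | 2 | 3 | 4 | 5 | 6 | 7 | 8 | 9 | 10 | 11

giving w = (5, 8, 9, 6, 11, 4, 2, 3, 10, 1, 7) via Δ²R.

Fulton essential set (7 of the 33 Rothe cells):

[(3, 7, 1), (5, 4, 0), (5, 7, 2), (5, 10, 4), (6, 3, 0), (9, 1, 0), (9, 7, 5)]


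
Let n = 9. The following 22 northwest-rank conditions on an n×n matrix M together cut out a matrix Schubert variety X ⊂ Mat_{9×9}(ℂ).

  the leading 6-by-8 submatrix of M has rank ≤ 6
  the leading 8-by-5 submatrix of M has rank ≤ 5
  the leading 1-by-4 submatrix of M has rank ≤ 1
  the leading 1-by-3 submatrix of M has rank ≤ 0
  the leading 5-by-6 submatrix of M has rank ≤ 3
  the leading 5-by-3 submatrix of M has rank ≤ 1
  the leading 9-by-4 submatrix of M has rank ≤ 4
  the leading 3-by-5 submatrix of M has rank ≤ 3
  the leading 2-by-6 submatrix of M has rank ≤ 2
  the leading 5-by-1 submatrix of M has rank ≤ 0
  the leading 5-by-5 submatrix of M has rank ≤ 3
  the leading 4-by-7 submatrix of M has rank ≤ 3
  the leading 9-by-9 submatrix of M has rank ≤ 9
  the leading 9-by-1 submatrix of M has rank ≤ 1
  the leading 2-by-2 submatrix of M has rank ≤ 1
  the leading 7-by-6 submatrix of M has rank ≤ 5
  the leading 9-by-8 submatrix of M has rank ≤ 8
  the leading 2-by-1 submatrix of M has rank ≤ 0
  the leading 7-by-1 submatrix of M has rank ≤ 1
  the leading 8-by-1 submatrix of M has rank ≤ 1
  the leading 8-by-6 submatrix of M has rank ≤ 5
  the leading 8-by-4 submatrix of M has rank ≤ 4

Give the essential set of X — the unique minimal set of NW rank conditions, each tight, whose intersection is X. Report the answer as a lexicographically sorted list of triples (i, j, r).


Propagating the 22 rank bounds to every northwest block:

  0, 0, 0, 1, 1, 1, 1, 1, 1
  0, 1, 1, 2, 2, 2, 2, 2, 2
  0, 1, 1, 2, 3, 3, 3, 3, 3
  0, 1, 1, 2, 3, 3, 3, 4, 4
  0, 1, 1, 2, 3, 3, 4, 5, 5
  1, 2, 2, 3, 4, 4, 5, 6, 6
  1, 2, 3, 4, 5, 5, 6, 7, 7
  1, 2, 3, 4, 5, 5, 6, 7, 8
  1, 2, 3, 4, 5, 6, 7, 8, 9

giving w = (4, 2, 5, 8, 7, 1, 3, 9, 6) via Δ²R.

ℓ(w)=14; the 6 essential cells (i,j,r):

[(1, 3, 0), (4, 7, 3), (5, 1, 0), (5, 3, 1), (5, 6, 3), (8, 6, 5)]


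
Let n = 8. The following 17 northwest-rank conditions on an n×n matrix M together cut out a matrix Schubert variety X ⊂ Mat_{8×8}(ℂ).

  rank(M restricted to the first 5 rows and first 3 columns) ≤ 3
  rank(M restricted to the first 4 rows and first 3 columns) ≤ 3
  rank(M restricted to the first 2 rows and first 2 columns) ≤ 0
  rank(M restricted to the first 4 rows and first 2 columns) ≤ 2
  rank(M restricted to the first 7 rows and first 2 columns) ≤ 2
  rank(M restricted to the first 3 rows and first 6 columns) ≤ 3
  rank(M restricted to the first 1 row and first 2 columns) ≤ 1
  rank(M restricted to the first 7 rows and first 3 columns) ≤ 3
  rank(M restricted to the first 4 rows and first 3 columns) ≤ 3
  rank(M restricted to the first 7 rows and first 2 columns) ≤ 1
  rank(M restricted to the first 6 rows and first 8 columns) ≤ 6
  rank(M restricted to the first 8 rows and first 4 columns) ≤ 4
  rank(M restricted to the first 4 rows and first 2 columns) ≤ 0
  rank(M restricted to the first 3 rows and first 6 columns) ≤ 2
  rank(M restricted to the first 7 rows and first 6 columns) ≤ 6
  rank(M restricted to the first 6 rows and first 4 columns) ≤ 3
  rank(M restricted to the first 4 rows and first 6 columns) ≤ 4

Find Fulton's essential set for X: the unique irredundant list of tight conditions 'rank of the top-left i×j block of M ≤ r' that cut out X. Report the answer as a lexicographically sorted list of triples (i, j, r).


Rank table r_w(8×8) implied by the 17 constraints:

  row 1: 0  0  1  1  1  1  1  1
  row 2: 0  0  1  2  2  2  2  2
  row 3: 0  0  1  2  2  2  3  3
  row 4: 0  0  1  2  3  3  4  4
  row 5: 1  1  2  3  4  4  5  5
  row 6: 1  1  2  3  4  5  6  6
  row 7: 1  1  2  3  4  5  6  7
  row 8: 1  2  3  4  5  6  7  8

hence w(1..8) = (3, 4, 7, 5, 1, 6, 8, 2).

Fulton essential set (3 of the 12 Rothe cells):

[(3, 6, 2), (4, 2, 0), (7, 2, 1)]


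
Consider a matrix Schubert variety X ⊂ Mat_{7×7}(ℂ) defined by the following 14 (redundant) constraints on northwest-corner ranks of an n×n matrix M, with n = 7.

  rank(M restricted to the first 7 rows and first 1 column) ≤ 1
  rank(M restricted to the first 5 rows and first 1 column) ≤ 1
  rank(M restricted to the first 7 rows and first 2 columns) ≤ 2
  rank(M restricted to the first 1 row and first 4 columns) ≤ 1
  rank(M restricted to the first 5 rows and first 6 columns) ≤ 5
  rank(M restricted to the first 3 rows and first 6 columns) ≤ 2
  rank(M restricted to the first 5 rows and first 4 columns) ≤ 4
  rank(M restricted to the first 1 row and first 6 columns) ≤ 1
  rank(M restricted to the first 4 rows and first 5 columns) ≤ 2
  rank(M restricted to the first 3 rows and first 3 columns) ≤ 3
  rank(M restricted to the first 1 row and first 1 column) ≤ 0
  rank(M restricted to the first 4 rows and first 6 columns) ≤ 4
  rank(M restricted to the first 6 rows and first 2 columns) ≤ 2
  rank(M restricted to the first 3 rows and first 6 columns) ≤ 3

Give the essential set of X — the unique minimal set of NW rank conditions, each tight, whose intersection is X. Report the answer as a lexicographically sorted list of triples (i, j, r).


Propagating the 14 rank bounds to every northwest block:

  R[1]: 0, 1, 1, 1, 1, 1, 1
  R[2]: 1, 2, 2, 2, 2, 2, 2
  R[3]: 1, 2, 2, 2, 2, 2, 3
  R[4]: 1, 2, 2, 2, 2, 3, 4
  R[5]: 1, 2, 3, 3, 3, 4, 5
  R[6]: 1, 2, 3, 4, 4, 5, 6
  R[7]: 1, 2, 3, 4, 5, 6, 7

reading off 1-entries of Δ²R: w = (2, 1, 7, 6, 3, 4, 5).

Rothe diagram D(w) (8 cells), 3 SE-corners (essential conditions):

[(1, 1, 0), (3, 6, 2), (4, 5, 2)]


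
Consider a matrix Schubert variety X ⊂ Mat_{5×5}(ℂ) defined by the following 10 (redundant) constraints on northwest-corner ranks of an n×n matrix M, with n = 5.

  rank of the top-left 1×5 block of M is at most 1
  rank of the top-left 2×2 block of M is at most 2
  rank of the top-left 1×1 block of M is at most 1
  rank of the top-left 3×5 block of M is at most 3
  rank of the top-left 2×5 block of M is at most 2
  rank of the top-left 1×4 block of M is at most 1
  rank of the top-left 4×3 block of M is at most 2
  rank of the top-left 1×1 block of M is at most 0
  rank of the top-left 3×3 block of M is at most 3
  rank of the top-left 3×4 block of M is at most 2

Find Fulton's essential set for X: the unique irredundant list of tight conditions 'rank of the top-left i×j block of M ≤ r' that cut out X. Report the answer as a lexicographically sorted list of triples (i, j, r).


Computing R[i][j] = min implied NW-rank bound (n=5, 10 conditions):

  row 1: 0, 1, 1, 1, 1
  row 2: 1, 2, 2, 2, 2
  row 3: 1, 2, 2, 2, 3
  row 4: 1, 2, 2, 3, 4
  row 5: 1, 2, 3, 4, 5

hence w(1..5) = (2, 1, 5, 4, 3).

|D(w)|=4, |Ess(w)|=3:

[(1, 1, 0), (3, 4, 2), (4, 3, 2)]


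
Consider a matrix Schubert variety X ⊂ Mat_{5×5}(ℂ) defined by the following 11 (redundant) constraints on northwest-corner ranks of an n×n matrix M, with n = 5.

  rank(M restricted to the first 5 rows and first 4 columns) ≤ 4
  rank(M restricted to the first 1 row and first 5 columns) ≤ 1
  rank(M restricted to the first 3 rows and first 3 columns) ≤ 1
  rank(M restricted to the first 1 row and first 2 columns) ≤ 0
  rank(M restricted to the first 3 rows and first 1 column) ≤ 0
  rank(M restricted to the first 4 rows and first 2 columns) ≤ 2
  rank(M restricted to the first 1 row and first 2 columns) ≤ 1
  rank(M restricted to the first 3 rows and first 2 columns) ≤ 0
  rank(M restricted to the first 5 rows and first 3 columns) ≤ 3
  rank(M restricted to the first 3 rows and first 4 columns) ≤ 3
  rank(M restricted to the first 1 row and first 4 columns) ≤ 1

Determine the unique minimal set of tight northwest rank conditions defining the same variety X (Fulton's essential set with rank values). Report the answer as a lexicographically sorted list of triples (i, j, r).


The tightest implied rank at each (i,j), from the 11 conditions:

  0, 0, 1, 1, 1
  0, 0, 1, 2, 2
  0, 0, 1, 2, 3
  1, 1, 2, 3, 4
  1, 2, 3, 4, 5

the unique w with this rank table is (3, 4, 5, 1, 2).

Rothe diagram D(w) (6 cells), 1 SE-corner (essential condition):

[(3, 2, 0)]


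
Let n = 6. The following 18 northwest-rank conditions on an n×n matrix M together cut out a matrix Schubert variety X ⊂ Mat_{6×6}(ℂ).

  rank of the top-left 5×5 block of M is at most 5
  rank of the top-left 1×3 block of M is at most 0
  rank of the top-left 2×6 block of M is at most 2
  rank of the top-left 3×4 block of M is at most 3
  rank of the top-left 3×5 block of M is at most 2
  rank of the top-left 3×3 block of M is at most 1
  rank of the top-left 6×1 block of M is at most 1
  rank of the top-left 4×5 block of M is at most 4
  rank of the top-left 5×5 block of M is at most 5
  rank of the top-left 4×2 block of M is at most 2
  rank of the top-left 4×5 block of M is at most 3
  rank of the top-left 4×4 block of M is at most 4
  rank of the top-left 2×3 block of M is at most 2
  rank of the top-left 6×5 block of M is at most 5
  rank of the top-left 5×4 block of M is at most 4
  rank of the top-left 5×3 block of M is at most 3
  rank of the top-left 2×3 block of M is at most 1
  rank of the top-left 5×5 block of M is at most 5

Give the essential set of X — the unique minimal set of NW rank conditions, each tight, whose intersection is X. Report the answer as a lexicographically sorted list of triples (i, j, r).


Computing R[i][j] = min implied NW-rank bound (n=6, 18 conditions):

  R[1]: 0 0 0 1 1 1
  R[2]: 1 1 1 2 2 2
  R[3]: 1 1 1 2 2 3
  R[4]: 1 2 2 3 3 4
  R[5]: 1 2 3 4 4 5
  R[6]: 1 2 3 4 5 6

the unique w with this rank table is (4, 1, 6, 2, 3, 5).

3 SE-corners of the 6-cell Rothe diagram give Ess(w):

[(1, 3, 0), (3, 3, 1), (3, 5, 2)]


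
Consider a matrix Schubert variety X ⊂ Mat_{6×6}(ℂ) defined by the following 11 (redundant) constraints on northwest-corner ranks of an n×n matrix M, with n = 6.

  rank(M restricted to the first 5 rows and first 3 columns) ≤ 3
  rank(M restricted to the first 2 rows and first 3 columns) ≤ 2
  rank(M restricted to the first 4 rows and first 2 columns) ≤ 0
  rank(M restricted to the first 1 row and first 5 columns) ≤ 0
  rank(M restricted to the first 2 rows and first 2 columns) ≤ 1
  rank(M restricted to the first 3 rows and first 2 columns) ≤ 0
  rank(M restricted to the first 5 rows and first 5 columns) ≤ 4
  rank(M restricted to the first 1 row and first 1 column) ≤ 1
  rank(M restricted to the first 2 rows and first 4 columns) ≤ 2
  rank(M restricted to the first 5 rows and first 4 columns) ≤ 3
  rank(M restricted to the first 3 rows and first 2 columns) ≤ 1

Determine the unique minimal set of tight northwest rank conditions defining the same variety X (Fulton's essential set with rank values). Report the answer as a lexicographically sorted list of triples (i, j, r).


Rank table r_w(6×6) implied by the 11 constraints:

  i=1: 0 | 0 | 0 | 0 | 0 | 1
  i=2: 0 | 0 | 1 | 1 | 1 | 2
  i=3: 0 | 0 | 1 | 2 | 2 | 3
  i=4: 0 | 0 | 1 | 2 | 3 | 4
  i=5: 1 | 1 | 2 | 3 | 4 | 5
  i=6: 1 | 2 | 3 | 4 | 5 | 6

so w = (6, 3, 4, 5, 1, 2).

2 SE-corners of the 11-cell Rothe diagram give Ess(w):

[(1, 5, 0), (4, 2, 0)]


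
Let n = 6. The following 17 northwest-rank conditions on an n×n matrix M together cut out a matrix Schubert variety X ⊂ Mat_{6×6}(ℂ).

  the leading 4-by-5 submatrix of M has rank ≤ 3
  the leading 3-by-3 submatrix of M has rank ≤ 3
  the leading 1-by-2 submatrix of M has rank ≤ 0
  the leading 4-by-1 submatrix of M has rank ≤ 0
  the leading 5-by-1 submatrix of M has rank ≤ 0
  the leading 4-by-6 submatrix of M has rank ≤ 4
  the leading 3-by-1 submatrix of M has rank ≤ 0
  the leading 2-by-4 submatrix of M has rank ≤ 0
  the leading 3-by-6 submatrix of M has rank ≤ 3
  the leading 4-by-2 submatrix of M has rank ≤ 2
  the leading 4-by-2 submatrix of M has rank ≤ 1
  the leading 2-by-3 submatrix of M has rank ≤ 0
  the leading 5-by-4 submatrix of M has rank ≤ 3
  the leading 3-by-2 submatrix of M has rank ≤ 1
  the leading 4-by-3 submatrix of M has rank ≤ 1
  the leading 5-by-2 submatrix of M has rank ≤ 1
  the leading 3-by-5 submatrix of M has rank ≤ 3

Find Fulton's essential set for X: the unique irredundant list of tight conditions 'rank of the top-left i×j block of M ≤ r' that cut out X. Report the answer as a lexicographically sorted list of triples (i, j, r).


Propagating the 17 rank bounds to every northwest block:

  row 1: 0  0  0  0  1  1
  row 2: 0  0  0  0  1  2
  row 3: 0  1  1  1  2  3
  row 4: 0  1  1  2  3  4
  row 5: 0  1  2  3  4  5
  row 6: 1  2  3  4  5  6

second differences of R give the permutation w = (5, 6, 2, 4, 3, 1).

ℓ(w)=12; the 3 essential cells (i,j,r):

[(2, 4, 0), (4, 3, 1), (5, 1, 0)]


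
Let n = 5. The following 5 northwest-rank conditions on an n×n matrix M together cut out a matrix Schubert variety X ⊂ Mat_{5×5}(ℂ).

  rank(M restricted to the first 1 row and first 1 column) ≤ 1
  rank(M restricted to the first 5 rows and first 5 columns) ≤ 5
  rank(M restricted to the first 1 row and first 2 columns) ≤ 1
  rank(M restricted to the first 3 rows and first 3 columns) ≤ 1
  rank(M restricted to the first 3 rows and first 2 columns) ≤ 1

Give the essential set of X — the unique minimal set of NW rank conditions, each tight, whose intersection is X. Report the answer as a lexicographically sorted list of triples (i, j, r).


Rank table r_w(5×5) implied by the 5 constraints:

  row 1: 1 | 1 | 1 | 1 | 1
  row 2: 1 | 1 | 1 | 2 | 2
  row 3: 1 | 1 | 1 | 2 | 3
  row 4: 1 | 2 | 2 | 3 | 4
  row 5: 1 | 2 | 3 | 4 | 5

second differences of R give the permutation w = (1, 4, 5, 2, 3).

1 SE-corner of the 4-cell Rothe diagram gives Ess(w):

[(3, 3, 1)]


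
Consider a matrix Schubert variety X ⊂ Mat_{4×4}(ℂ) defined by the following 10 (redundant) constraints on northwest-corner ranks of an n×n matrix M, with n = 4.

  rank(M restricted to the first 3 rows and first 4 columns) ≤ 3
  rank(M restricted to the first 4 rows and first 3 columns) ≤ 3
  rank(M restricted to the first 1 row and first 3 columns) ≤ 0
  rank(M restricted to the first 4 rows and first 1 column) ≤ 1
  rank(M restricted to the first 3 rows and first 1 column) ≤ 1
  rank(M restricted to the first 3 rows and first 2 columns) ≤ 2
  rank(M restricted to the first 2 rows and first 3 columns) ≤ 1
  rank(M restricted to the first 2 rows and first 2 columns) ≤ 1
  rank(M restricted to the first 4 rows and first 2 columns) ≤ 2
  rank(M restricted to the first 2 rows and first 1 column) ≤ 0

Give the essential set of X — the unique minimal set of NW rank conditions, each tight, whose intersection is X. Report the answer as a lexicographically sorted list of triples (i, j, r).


The tightest implied rank at each (i,j), from the 10 conditions:

  row 1: 0 | 0 | 0 | 1
  row 2: 0 | 1 | 1 | 2
  row 3: 1 | 2 | 2 | 3
  row 4: 1 | 2 | 3 | 4

second differences of R give the permutation w = (4, 2, 1, 3).

D(w) has 4 cells with 2 SE-corners; essential set:

[(1, 3, 0), (2, 1, 0)]


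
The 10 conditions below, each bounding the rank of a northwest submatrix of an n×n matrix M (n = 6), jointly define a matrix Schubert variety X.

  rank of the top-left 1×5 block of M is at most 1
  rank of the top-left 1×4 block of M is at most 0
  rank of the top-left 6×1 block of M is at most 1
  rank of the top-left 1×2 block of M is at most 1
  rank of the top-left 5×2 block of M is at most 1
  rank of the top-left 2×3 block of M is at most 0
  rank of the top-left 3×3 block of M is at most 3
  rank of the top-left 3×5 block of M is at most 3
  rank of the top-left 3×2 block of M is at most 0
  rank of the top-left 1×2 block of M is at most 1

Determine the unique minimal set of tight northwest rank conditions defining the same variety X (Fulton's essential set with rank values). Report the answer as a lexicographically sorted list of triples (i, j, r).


Recovering R(i,j) via the rank-extension bound from the 10 conditions:

  0, 0, 0, 0, 1, 1
  0, 0, 0, 1, 2, 2
  0, 0, 1, 2, 3, 3
  1, 1, 2, 3, 4, 4
  1, 1, 2, 3, 4, 5
  1, 2, 3, 4, 5, 6

second differences of R give the permutation w = (5, 4, 3, 1, 6, 2).

4 SE-corners of the 10-cell Rothe diagram give Ess(w):

[(1, 4, 0), (2, 3, 0), (3, 2, 0), (5, 2, 1)]


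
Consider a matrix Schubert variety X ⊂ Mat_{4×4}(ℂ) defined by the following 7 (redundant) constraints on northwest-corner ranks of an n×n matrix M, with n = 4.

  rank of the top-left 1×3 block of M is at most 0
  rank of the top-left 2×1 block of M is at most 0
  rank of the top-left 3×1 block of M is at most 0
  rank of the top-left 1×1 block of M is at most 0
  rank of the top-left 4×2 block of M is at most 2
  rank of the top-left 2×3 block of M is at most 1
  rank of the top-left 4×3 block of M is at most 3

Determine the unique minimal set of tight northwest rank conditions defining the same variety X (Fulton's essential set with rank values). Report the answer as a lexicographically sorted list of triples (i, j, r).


Propagating the 7 rank bounds to every northwest block:

  row 1: 0 | 0 | 0 | 1
  row 2: 0 | 1 | 1 | 2
  row 3: 0 | 1 | 2 | 3
  row 4: 1 | 2 | 3 | 4

second differences of R give the permutation w = (4, 2, 3, 1).

Rothe diagram D(w) (5 cells), 2 SE-corners (essential conditions):

[(1, 3, 0), (3, 1, 0)]


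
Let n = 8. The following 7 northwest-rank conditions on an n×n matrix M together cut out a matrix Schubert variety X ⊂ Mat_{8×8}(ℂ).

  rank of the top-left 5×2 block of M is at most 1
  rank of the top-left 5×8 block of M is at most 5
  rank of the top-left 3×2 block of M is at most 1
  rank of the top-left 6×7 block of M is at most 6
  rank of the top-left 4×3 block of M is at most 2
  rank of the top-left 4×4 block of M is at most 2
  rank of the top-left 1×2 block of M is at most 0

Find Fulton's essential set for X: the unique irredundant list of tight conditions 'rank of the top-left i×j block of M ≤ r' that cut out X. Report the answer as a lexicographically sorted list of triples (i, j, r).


The tightest implied rank at each (i,j), from the 7 conditions:

  R[1]: 0, 0, 1, 1, 1, 1, 1, 1
  R[2]: 1, 1, 2, 2, 2, 2, 2, 2
  R[3]: 1, 1, 2, 2, 3, 3, 3, 3
  R[4]: 1, 1, 2, 2, 3, 4, 4, 4
  R[5]: 1, 1, 2, 3, 4, 5, 5, 5
  R[6]: 1, 2, 3, 4, 5, 6, 6, 6
  R[7]: 1, 2, 3, 4, 5, 6, 7, 7
  R[8]: 1, 2, 3, 4, 5, 6, 7, 8

second differences of R give the permutation w = (3, 1, 5, 6, 4, 2, 7, 8).

D(w) has 7 cells with 3 SE-corners; essential set:

[(1, 2, 0), (4, 4, 2), (5, 2, 1)]
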